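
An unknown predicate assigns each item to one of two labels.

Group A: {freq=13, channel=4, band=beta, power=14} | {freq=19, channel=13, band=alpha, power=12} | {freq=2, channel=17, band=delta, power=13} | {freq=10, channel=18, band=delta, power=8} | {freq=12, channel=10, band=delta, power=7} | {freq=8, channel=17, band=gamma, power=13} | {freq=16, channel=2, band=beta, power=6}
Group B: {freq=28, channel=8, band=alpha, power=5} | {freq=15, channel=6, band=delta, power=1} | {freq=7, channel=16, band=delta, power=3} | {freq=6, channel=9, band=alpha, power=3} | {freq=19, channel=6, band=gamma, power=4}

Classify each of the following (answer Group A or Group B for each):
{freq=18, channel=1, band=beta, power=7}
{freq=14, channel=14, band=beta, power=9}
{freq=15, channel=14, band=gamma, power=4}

A rule that fits every label: power ≥ 6 — true of each 'Group A' example, false of each 'Group B' one.
{freq=18, channel=1, band=beta, power=7}: power = 7, meets the rule → Group A. {freq=14, channel=14, band=beta, power=9}: power = 9, meets the rule → Group A. {freq=15, channel=14, band=gamma, power=4}: power = 4, does not satisfy this → Group B.

Group A, Group A, Group B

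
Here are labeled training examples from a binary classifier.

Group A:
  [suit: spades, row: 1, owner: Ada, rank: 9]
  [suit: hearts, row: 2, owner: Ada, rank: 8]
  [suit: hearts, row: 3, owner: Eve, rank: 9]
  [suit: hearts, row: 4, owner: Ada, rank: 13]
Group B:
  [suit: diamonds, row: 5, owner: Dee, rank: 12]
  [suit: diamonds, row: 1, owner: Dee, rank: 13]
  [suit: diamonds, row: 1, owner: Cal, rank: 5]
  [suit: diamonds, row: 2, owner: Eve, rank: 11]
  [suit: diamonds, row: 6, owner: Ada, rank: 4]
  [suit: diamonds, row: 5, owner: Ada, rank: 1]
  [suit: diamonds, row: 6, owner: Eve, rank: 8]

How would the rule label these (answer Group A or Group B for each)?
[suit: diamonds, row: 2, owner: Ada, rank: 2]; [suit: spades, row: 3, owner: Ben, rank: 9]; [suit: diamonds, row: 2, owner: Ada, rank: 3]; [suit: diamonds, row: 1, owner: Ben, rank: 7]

Group B, Group A, Group B, Group B

The pattern is that an item is 'Group A' exactly when: suit is not diamonds.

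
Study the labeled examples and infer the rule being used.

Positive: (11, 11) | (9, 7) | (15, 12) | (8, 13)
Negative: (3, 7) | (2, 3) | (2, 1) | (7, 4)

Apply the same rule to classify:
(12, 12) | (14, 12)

Positive, Positive

All 'Positive' examples share one property — sum ≥ 16 — and every 'Negative' example lacks it.
Positive: (12, 12), since 12+12 = 24.
Positive: (14, 12), since 14+12 = 26.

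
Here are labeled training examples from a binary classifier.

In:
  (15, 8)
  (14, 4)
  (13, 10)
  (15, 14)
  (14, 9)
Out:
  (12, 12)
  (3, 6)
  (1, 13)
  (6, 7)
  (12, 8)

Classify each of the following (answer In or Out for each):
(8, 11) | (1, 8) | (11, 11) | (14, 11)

Out, Out, Out, In

A rule that fits every label: first ≥ 13 — true of each 'In' example, false of each 'Out' one.
(8, 11): first 8, lacks this property → Out. (1, 8): first 1, lacks this property → Out. (11, 11): first 11, lacks this property → Out. (14, 11): first 14, qualifies → In.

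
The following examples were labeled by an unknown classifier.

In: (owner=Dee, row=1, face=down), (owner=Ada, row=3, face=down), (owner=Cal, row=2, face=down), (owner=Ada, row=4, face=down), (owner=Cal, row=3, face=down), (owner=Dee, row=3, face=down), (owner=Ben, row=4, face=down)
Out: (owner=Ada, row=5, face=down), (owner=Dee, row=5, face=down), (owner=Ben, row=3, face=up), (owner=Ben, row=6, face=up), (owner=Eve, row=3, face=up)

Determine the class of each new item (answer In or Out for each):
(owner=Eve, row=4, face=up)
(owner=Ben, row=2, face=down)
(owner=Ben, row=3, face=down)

Out, In, In

The rule appears to be: face is down AND row ≤ 4.
(owner=Eve, row=4, face=up): face is up, row = 4 — does not pass, so Out.
(owner=Ben, row=2, face=down): face is down, row = 2 — qualifies, so In.
(owner=Ben, row=3, face=down): face is down, row = 3 — qualifies, so In.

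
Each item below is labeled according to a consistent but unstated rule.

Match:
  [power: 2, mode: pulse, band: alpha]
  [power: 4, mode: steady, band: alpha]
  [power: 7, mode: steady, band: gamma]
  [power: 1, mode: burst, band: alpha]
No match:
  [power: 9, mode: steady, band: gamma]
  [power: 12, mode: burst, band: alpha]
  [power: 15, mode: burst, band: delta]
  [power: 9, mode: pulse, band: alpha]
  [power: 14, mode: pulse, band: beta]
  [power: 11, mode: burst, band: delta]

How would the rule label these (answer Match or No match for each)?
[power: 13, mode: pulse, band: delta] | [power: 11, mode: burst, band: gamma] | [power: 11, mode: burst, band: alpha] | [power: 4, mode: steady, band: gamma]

No match, No match, No match, Match

'Match' ⟺ power ≤ 7.
[power: 13, mode: pulse, band: delta]: No match (power = 13). [power: 11, mode: burst, band: gamma]: No match (power = 11). [power: 11, mode: burst, band: alpha]: No match (power = 11). [power: 4, mode: steady, band: gamma]: Match (power = 4).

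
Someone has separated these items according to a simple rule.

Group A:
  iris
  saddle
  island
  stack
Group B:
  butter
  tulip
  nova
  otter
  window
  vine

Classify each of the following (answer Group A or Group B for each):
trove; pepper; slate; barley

Group B, Group B, Group A, Group B

A rule that fits every label: contains 's' — true of each 'Group A' example, false of each 'Group B' one.
trove: no 's' — lacks this property, so Group B.
pepper: no 's' — lacks this property, so Group B.
slate: has 's' — passes, so Group A.
barley: no 's' — lacks this property, so Group B.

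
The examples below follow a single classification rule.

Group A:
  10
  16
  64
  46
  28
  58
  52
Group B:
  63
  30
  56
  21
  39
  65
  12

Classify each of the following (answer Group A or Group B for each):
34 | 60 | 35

One predicate separates the groups cleanly: ≡ 1 (mod 3).
34 — 34 mod 3 = 1, hence Group A. 60 — 60 mod 3 = 0, hence Group B. 35 — 35 mod 3 = 2, hence Group B.

Group A, Group B, Group B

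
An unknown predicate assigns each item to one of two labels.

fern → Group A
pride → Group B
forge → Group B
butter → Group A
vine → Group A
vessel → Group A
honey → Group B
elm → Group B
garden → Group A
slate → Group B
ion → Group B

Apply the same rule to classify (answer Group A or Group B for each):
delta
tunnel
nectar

Group B, Group A, Group A

'Group A' ⟺ even length.
delta: length 5, lacks this property → Group B.
tunnel: length 6, passes → Group A.
nectar: length 6, passes → Group A.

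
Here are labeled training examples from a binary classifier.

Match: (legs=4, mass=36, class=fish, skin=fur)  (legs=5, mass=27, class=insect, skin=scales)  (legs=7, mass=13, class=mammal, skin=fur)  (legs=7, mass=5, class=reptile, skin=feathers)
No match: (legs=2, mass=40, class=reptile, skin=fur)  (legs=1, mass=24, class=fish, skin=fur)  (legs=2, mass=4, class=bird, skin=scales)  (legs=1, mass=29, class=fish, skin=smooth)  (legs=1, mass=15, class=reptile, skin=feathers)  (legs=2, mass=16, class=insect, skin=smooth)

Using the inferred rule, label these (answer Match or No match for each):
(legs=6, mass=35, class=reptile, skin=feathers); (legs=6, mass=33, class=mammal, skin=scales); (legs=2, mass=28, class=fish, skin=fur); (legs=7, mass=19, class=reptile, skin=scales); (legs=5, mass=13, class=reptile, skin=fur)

One predicate separates the groups cleanly: legs ≥ 4.
(legs=6, mass=35, class=reptile, skin=feathers): legs = 6, passes → Match.
(legs=6, mass=33, class=mammal, skin=scales): legs = 6, passes → Match.
(legs=2, mass=28, class=fish, skin=fur): legs = 2, does not pass → No match.
(legs=7, mass=19, class=reptile, skin=scales): legs = 7, passes → Match.
(legs=5, mass=13, class=reptile, skin=fur): legs = 5, passes → Match.

Match, Match, No match, Match, Match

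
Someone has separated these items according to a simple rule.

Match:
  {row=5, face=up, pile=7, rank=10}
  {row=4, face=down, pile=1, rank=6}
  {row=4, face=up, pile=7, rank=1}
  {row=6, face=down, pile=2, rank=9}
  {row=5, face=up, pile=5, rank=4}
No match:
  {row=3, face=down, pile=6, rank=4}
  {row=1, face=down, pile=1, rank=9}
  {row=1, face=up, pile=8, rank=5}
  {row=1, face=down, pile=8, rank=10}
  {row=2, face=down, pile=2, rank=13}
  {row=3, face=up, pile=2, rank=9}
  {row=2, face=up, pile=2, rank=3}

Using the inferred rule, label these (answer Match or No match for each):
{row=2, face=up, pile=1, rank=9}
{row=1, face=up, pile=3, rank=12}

No match, No match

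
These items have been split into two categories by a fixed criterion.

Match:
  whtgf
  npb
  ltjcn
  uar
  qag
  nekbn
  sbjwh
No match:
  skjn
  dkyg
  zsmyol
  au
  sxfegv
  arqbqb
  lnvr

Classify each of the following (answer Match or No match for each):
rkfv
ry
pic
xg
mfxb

Rule: odd length. This holds for each 'Match' example and fails for each 'No match' one.
rkfv: length 4 — doesn't qualify, so No match.
ry: length 2 — doesn't qualify, so No match.
pic: length 3 — satisfies this, so Match.
xg: length 2 — doesn't qualify, so No match.
mfxb: length 4 — doesn't qualify, so No match.

No match, No match, Match, No match, No match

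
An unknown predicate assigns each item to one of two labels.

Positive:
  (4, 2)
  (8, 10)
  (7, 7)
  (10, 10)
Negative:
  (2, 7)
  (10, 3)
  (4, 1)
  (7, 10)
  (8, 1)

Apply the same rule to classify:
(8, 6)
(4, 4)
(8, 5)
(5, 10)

The distinguishing property — sum is even — holds for all the 'Positive' cases and none of the 'Negative' cases.
Positive: (8, 6), since 8+6 = 14. Positive: (4, 4), since 4+4 = 8. Negative: (8, 5), since 8+5 = 13. Negative: (5, 10), since 5+10 = 15.

Positive, Positive, Negative, Negative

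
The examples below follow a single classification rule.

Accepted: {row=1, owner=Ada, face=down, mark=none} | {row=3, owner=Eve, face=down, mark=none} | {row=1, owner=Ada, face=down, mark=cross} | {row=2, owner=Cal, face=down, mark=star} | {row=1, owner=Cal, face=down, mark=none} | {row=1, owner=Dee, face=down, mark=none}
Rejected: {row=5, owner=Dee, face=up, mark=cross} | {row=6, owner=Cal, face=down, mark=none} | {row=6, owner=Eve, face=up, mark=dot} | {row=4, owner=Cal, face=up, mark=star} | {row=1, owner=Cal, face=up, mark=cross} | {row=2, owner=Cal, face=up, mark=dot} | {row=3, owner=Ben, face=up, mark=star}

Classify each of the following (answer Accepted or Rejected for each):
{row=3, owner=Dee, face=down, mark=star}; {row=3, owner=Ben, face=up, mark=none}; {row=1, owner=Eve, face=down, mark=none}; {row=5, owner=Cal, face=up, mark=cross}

The common property of the 'Accepted' items is: face is down AND row ≤ 3. No 'Rejected' item has it.
{row=3, owner=Dee, face=down, mark=star}: Accepted (face is down, row = 3).
{row=3, owner=Ben, face=up, mark=none}: Rejected (face is up, row = 3).
{row=1, owner=Eve, face=down, mark=none}: Accepted (face is down, row = 1).
{row=5, owner=Cal, face=up, mark=cross}: Rejected (face is up, row = 5).

Accepted, Rejected, Accepted, Rejected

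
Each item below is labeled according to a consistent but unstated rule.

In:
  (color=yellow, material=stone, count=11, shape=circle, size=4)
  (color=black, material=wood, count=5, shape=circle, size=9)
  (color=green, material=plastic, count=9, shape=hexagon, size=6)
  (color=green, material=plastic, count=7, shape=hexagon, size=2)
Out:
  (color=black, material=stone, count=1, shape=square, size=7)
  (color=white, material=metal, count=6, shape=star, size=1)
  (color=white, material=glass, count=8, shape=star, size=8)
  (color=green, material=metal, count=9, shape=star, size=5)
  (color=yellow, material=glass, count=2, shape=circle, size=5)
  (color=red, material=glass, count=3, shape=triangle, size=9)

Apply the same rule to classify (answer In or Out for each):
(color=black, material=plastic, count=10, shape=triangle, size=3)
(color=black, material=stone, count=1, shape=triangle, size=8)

The rule appears to be: shape is not star AND count ≥ 5.

In, Out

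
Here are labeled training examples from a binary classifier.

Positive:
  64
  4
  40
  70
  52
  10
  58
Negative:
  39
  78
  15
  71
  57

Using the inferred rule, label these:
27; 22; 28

Negative, Positive, Positive

The classifier is using: ≡ 1 (mod 3).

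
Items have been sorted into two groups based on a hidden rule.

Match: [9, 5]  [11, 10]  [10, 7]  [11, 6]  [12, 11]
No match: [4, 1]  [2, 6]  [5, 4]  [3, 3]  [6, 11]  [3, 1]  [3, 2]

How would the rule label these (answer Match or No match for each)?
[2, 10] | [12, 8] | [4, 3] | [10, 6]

All 'Match' examples share one property — first ≥ 7 — and every 'No match' example lacks it.
[2, 10]: first 2 — does not satisfy this, so No match. [12, 8]: first 12 — has this property, so Match. [4, 3]: first 4 — does not satisfy this, so No match. [10, 6]: first 10 — has this property, so Match.

No match, Match, No match, Match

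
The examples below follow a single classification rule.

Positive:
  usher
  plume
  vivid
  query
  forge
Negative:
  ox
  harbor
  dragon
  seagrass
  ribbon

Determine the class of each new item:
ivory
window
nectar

Positive, Negative, Negative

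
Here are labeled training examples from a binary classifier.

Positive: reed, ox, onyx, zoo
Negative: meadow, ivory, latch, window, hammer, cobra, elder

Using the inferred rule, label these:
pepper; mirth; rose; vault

Negative, Negative, Positive, Negative

The distinguishing property — length ≤ 4 — holds for all the 'Positive' cases and none of the 'Negative' cases.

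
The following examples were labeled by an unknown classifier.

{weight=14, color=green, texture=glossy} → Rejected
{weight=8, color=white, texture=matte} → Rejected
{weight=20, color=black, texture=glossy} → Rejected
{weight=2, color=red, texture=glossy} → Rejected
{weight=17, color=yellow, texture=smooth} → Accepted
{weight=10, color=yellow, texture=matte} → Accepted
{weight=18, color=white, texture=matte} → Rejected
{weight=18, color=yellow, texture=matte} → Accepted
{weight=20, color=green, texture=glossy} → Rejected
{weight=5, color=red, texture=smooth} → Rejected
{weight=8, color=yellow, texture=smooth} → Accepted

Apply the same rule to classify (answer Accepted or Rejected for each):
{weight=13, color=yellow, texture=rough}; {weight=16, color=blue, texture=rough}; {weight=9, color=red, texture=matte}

Accepted, Rejected, Rejected

All 'Accepted' examples share one property — color is yellow — and every 'Rejected' example lacks it.
{weight=13, color=yellow, texture=rough}: color is yellow — passes, so Accepted.
{weight=16, color=blue, texture=rough}: color is blue — fails the rule, so Rejected.
{weight=9, color=red, texture=matte}: color is red — fails the rule, so Rejected.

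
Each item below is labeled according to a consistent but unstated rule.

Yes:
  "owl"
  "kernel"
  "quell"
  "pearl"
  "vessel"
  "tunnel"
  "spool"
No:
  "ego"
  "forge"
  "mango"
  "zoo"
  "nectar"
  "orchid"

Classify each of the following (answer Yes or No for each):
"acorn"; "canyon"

No, No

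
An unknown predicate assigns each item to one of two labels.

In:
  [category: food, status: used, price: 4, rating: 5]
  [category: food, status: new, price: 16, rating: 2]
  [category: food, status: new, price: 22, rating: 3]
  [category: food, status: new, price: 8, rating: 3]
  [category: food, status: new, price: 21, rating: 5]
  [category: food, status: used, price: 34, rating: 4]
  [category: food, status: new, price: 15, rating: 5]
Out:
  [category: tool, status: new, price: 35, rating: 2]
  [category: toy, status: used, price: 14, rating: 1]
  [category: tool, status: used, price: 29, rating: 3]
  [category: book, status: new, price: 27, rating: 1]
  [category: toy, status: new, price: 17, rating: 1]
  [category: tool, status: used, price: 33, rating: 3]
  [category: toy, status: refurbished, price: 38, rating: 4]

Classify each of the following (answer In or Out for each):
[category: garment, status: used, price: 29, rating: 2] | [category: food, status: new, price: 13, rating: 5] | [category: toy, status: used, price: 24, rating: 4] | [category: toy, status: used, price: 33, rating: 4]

Out, In, Out, Out

Looking at the examples, the only property every 'In' case has and every 'Out' case lacks is: category is food.
Out: [category: garment, status: used, price: 29, rating: 2], since category is garment.
In: [category: food, status: new, price: 13, rating: 5], since category is food.
Out: [category: toy, status: used, price: 24, rating: 4], since category is toy.
Out: [category: toy, status: used, price: 33, rating: 4], since category is toy.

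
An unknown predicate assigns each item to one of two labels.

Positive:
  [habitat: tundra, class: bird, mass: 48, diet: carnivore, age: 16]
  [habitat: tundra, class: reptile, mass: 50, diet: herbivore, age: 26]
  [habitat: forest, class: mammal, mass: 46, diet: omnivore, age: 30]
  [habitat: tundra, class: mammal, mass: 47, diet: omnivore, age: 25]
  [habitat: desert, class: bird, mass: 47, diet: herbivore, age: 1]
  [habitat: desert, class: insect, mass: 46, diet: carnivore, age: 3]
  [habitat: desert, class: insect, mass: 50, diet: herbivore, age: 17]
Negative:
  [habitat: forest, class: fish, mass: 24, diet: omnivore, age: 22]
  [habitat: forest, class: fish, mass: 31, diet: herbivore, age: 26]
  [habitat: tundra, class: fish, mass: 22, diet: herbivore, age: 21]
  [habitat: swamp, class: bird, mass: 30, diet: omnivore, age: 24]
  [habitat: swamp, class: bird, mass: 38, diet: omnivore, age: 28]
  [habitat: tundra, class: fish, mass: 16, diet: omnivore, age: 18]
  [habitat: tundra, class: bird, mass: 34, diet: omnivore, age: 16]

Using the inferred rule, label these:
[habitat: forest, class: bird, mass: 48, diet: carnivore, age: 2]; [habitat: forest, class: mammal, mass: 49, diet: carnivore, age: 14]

Positive, Positive

A rule that fits every label: mass ≥ 46 — true of each 'Positive' example, false of each 'Negative' one.
[habitat: forest, class: bird, mass: 48, diet: carnivore, age: 2]: mass = 48, meets the rule → Positive. [habitat: forest, class: mammal, mass: 49, diet: carnivore, age: 14]: mass = 49, meets the rule → Positive.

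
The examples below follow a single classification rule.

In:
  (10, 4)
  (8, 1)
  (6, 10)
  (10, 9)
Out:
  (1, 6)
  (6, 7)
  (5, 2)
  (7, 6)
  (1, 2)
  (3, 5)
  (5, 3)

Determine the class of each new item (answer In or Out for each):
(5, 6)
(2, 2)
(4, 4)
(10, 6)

Out, Out, Out, In

The simplest hypothesis consistent with all the labels is: max ≥ 8.
(5, 6): max 6 — fails this test, so Out. (2, 2): max 2 — fails this test, so Out. (4, 4): max 4 — fails this test, so Out. (10, 6): max 10 — has this property, so In.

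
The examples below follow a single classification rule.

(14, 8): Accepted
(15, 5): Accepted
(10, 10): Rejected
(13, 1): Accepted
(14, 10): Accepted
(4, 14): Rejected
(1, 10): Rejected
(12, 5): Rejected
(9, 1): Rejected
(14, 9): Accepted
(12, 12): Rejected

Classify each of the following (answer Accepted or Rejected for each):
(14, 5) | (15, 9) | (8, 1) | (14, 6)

Accepted, Accepted, Rejected, Accepted

The pattern is that an item is 'Accepted' exactly when: first ≥ 13.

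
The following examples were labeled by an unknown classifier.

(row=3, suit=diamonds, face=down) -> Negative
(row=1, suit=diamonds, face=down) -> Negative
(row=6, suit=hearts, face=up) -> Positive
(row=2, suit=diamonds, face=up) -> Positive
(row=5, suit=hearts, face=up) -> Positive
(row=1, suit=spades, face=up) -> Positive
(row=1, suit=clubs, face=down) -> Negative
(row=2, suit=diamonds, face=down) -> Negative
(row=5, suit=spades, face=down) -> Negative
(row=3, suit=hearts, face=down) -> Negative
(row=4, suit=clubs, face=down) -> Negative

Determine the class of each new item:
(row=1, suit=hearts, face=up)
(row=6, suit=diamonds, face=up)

Positive, Positive

The pattern is that an item is 'Positive' exactly when: face is up.
Positive: (row=1, suit=hearts, face=up), since face is up.
Positive: (row=6, suit=diamonds, face=up), since face is up.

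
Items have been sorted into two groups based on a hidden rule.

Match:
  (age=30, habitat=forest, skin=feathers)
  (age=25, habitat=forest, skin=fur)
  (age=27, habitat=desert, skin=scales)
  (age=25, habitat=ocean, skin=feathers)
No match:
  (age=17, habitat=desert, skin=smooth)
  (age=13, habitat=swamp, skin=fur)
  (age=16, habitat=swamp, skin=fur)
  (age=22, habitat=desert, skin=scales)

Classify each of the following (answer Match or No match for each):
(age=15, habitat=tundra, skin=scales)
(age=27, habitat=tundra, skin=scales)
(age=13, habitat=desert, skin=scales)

No match, Match, No match

The simplest hypothesis consistent with all the labels is: age ≥ 25.
(age=15, habitat=tundra, skin=scales): age = 15, fails this test → No match.
(age=27, habitat=tundra, skin=scales): age = 27, fits → Match.
(age=13, habitat=desert, skin=scales): age = 13, fails this test → No match.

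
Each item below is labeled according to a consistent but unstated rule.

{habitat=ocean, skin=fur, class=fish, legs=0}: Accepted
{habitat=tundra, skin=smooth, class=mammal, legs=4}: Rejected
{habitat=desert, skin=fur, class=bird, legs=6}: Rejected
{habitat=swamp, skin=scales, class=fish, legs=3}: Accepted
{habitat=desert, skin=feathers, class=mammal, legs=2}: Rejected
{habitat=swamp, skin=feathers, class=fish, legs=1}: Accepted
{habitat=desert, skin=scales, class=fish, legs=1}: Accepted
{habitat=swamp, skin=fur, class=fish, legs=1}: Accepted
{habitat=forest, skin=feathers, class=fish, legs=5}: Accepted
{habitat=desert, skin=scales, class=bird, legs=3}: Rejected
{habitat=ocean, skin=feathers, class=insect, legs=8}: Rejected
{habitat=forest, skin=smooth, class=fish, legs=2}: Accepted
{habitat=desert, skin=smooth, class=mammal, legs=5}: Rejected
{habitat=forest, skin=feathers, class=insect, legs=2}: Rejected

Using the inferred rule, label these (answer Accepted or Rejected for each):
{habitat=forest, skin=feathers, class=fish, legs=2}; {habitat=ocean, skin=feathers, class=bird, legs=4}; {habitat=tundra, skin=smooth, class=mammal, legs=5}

Accepted, Rejected, Rejected

All 'Accepted' examples share one property — class is fish — and every 'Rejected' example lacks it.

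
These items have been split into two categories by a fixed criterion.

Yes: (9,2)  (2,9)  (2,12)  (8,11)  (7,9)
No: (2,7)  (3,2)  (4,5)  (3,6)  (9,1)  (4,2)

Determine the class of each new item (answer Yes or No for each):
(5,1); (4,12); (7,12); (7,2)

All 'Yes' examples share one property — sum ≥ 11 — and every 'No' example lacks it.

No, Yes, Yes, No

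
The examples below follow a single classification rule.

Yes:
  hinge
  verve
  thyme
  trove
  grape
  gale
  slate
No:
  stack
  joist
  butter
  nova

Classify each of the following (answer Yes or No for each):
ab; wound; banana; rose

No, No, No, Yes

The rule appears to be: ends with 'e'.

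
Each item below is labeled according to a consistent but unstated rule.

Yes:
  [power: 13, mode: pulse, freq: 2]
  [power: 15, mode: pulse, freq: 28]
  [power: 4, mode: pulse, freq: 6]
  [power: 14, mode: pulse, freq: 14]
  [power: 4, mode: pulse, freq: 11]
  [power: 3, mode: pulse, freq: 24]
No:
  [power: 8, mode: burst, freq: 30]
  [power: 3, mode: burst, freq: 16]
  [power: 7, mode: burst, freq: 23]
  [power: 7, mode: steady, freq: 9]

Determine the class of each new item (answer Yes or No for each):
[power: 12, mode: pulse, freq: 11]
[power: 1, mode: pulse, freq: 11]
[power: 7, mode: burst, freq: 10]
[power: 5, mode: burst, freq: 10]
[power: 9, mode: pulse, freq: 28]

Yes, Yes, No, No, Yes

Comparing the two groups points to one rule — mode is pulse.
[power: 12, mode: pulse, freq: 11]: mode is pulse, has this property → Yes. [power: 1, mode: pulse, freq: 11]: mode is pulse, has this property → Yes. [power: 7, mode: burst, freq: 10]: mode is burst, does not satisfy this → No. [power: 5, mode: burst, freq: 10]: mode is burst, does not satisfy this → No. [power: 9, mode: pulse, freq: 28]: mode is pulse, has this property → Yes.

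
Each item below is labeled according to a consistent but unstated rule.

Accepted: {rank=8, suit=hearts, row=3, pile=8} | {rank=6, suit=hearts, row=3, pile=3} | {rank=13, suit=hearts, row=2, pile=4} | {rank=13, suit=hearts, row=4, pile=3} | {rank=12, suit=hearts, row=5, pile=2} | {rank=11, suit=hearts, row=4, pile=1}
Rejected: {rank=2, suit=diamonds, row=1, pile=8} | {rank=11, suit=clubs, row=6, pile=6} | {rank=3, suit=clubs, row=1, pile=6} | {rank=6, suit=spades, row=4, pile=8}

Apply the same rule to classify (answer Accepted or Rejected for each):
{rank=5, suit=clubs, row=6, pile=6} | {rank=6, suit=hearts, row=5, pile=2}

Rejected, Accepted

Comparing the two groups points to one rule — suit is hearts.
{rank=5, suit=clubs, row=6, pile=6}: Rejected (suit is clubs).
{rank=6, suit=hearts, row=5, pile=2}: Accepted (suit is hearts).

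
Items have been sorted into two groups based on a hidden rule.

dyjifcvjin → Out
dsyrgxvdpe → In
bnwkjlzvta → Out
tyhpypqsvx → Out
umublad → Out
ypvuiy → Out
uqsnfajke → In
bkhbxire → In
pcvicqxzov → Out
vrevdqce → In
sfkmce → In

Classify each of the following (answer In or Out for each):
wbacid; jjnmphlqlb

The distinguishing property — contains 'e' — holds for all the 'In' cases and none of the 'Out' cases.
Out: wbacid, since no 'e'.
Out: jjnmphlqlb, since no 'e'.

Out, Out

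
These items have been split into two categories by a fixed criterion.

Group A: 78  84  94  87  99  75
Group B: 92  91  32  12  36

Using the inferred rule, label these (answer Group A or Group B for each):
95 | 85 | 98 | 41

The distinguishing property — digit sum ≥ 12 — holds for all the 'Group A' cases and none of the 'Group B' cases.

Group A, Group A, Group A, Group B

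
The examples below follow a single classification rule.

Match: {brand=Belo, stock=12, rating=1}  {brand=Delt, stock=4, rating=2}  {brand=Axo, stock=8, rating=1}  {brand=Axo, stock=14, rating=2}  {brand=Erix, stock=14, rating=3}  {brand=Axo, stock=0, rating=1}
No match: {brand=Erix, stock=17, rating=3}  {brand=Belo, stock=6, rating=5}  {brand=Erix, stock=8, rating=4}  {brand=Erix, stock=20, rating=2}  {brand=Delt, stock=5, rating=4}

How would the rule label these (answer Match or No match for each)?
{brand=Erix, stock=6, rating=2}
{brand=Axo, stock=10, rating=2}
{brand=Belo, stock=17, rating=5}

The distinguishing property — stock ≤ 14 AND rating ≤ 3 — holds for all the 'Match' cases and none of the 'No match' cases.
{brand=Erix, stock=6, rating=2} → stock = 6, rating = 2 → Match. {brand=Axo, stock=10, rating=2} → stock = 10, rating = 2 → Match. {brand=Belo, stock=17, rating=5} → stock = 17, rating = 5 → No match.

Match, Match, No match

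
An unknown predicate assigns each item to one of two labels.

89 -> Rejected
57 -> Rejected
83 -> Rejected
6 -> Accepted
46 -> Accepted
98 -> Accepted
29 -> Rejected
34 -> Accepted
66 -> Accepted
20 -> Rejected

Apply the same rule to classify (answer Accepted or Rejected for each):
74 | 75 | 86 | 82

Accepted, Rejected, Accepted, Accepted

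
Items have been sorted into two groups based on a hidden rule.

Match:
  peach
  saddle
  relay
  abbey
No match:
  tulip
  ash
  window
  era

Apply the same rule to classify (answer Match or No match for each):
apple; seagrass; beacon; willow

Match, Match, Match, No match

The rule appears to be: length ≥ 5 AND contains 'a'.
apple — length 5, has 'a', hence Match. seagrass — length 8, has 'a', hence Match. beacon — length 6, has 'a', hence Match. willow — length 6, no 'a', hence No match.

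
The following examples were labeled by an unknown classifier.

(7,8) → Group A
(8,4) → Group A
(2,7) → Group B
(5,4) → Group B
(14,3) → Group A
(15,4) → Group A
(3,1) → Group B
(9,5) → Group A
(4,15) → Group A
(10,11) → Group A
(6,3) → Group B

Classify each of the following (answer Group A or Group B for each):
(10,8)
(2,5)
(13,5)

Group A, Group B, Group A

The distinguishing property — sum ≥ 12 — holds for all the 'Group A' cases and none of the 'Group B' cases.
Group A: (10,8), since 10+8 = 18.
Group B: (2,5), since 2+5 = 7.
Group A: (13,5), since 13+5 = 18.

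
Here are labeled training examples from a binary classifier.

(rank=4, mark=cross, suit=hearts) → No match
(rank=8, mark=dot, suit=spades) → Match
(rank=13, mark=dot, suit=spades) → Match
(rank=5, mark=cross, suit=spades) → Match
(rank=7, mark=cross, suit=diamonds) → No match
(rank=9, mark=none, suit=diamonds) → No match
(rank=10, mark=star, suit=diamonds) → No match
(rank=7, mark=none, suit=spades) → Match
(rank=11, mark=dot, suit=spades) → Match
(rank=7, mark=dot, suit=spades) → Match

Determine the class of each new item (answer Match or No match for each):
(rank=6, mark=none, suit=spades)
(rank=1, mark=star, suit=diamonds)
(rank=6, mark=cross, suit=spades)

Match, No match, Match

The simplest hypothesis consistent with all the labels is: suit is spades.
(rank=6, mark=none, suit=spades): Match (suit is spades). (rank=1, mark=star, suit=diamonds): No match (suit is diamonds). (rank=6, mark=cross, suit=spades): Match (suit is spades).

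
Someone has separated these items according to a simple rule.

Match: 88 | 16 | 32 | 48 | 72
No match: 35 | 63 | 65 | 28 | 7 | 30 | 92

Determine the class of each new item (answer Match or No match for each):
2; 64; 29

No match, Match, No match

The common property of the 'Match' items is: multiple of 8. No 'No match' item has it.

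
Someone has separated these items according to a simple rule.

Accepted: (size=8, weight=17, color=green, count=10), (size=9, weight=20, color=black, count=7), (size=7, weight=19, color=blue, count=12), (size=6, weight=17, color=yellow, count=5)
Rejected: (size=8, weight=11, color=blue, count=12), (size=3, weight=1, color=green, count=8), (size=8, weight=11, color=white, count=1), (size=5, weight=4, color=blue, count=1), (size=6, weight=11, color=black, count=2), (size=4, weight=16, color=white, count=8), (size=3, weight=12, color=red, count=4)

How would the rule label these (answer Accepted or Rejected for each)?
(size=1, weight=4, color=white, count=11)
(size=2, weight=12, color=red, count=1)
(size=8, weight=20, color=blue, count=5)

All 'Accepted' examples share one property — weight ≥ 17 — and every 'Rejected' example lacks it.
(size=1, weight=4, color=white, count=11): Rejected (weight = 4).
(size=2, weight=12, color=red, count=1): Rejected (weight = 12).
(size=8, weight=20, color=blue, count=5): Accepted (weight = 20).

Rejected, Rejected, Accepted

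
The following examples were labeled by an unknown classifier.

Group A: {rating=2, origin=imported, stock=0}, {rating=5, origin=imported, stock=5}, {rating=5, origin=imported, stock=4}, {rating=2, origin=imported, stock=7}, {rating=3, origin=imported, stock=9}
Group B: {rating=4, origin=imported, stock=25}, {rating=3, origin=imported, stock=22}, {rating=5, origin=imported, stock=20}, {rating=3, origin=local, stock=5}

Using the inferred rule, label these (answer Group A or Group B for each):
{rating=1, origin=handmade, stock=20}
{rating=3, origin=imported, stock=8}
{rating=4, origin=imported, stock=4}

Group B, Group A, Group A

A rule that fits every label: origin is imported AND stock ≤ 9 — true of each 'Group A' example, false of each 'Group B' one.
{rating=1, origin=handmade, stock=20}: origin is handmade, stock = 20, does not fit → Group B. {rating=3, origin=imported, stock=8}: origin is imported, stock = 8, matches → Group A. {rating=4, origin=imported, stock=4}: origin is imported, stock = 4, matches → Group A.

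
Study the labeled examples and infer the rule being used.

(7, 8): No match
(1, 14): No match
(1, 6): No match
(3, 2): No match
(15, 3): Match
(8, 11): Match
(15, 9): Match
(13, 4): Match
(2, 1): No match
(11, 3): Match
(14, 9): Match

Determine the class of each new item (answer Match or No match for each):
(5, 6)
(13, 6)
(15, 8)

The rule appears to be: first ≥ 8.
(5, 6): first 5 — does not satisfy this, so No match. (13, 6): first 13 — fits, so Match. (15, 8): first 15 — fits, so Match.

No match, Match, Match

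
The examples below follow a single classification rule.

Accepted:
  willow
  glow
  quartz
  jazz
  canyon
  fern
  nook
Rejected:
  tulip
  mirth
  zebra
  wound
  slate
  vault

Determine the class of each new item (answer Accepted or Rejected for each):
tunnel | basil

Accepted, Rejected

One predicate separates the groups cleanly: even length.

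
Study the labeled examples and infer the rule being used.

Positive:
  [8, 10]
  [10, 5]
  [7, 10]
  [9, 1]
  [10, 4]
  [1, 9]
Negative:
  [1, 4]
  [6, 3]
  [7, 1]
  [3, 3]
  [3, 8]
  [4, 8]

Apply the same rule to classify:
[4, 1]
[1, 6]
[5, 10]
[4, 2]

Negative, Negative, Positive, Negative

The rule appears to be: max ≥ 9.
[4, 1] — max 4, hence Negative. [1, 6] — max 6, hence Negative. [5, 10] — max 10, hence Positive. [4, 2] — max 4, hence Negative.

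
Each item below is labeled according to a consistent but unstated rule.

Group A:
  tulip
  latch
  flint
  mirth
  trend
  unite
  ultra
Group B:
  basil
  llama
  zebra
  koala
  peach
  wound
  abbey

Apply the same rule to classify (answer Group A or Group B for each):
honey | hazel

The common property of the 'Group A' items is: contains 't'. No 'Group B' item has it.
Group B: honey, since no 't'. Group B: hazel, since no 't'.

Group B, Group B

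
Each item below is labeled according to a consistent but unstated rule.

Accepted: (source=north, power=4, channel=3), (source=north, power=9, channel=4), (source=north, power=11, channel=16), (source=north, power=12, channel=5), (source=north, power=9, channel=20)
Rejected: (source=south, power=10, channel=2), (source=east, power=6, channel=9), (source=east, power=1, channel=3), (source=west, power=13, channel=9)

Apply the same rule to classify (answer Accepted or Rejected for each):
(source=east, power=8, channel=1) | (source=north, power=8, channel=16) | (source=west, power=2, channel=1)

Rejected, Accepted, Rejected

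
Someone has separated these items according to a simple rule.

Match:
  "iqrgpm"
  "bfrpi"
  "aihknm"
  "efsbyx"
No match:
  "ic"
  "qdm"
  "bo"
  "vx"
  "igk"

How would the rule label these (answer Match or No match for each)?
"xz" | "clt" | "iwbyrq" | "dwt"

Every 'Match' example satisfies: length ≥ 5. None of the 'No match' examples do.
"xz" — length 2, hence No match. "clt" — length 3, hence No match. "iwbyrq" — length 6, hence Match. "dwt" — length 3, hence No match.

No match, No match, Match, No match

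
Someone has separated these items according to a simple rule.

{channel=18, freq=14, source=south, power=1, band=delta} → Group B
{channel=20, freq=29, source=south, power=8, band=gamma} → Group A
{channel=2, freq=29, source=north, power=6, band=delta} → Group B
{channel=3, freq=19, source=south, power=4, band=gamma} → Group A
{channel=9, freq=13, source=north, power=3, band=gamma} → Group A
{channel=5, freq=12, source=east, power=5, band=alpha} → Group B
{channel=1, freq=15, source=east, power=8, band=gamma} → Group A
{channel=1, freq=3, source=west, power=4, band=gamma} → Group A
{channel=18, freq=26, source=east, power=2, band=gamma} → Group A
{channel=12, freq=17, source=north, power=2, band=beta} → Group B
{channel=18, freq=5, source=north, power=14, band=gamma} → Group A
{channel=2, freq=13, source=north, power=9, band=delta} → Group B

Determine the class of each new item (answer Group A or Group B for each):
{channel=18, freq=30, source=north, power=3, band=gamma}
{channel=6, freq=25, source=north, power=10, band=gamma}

Group A, Group A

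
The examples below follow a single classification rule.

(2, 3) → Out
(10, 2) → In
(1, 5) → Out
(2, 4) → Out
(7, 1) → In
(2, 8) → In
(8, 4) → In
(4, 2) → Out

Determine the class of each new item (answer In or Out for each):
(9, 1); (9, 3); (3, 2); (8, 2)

The rule appears to be: sum ≥ 8.
(9, 1) — 9+1 = 10, hence In. (9, 3) — 9+3 = 12, hence In. (3, 2) — 3+2 = 5, hence Out. (8, 2) — 8+2 = 10, hence In.

In, In, Out, In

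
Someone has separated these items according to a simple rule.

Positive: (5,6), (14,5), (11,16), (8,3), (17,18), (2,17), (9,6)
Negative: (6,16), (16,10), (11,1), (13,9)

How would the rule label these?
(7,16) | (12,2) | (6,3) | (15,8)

Positive, Negative, Positive, Positive

The pattern is that an item is 'Positive' exactly when: sum is odd.
Positive: (7,16), since 7+16 = 23. Negative: (12,2), since 12+2 = 14. Positive: (6,3), since 6+3 = 9. Positive: (15,8), since 15+8 = 23.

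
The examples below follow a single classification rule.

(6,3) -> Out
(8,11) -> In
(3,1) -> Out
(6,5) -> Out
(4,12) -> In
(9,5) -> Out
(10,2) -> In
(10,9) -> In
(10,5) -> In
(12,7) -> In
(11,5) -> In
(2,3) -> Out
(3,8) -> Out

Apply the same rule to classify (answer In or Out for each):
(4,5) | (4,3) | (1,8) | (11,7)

Out, Out, Out, In

Every 'In' example satisfies: max ≥ 10. None of the 'Out' examples do.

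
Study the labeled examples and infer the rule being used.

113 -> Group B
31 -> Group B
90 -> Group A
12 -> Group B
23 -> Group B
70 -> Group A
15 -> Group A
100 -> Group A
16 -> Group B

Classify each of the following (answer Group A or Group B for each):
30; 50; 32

Checking candidate rules against both groups, what survives is: multiple of 5.
Group A: 30, since 30 = 5·6. Group A: 50, since 50 = 5·10. Group B: 32, since 32 = 5·6 + 2.

Group A, Group A, Group B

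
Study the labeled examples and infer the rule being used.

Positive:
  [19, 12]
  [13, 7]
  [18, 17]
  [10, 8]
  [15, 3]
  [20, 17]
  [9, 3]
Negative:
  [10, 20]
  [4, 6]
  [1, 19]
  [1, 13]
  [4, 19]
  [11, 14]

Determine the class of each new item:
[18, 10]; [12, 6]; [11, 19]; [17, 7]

Positive, Positive, Negative, Positive

The classifier is using: first > second.
Positive: [18, 10], since 18 > 10. Positive: [12, 6], since 12 > 6. Negative: [11, 19], since 11 < 19. Positive: [17, 7], since 17 > 7.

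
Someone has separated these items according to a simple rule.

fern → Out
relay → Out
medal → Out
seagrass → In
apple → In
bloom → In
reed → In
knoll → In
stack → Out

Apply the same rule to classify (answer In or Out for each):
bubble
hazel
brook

In, Out, In

The distinguishing property — has a double letter — holds for all the 'In' cases and none of the 'Out' cases.
In: bubble, since 'bb' doubled.
Out: hazel, since no doubled letter.
In: brook, since 'oo' doubled.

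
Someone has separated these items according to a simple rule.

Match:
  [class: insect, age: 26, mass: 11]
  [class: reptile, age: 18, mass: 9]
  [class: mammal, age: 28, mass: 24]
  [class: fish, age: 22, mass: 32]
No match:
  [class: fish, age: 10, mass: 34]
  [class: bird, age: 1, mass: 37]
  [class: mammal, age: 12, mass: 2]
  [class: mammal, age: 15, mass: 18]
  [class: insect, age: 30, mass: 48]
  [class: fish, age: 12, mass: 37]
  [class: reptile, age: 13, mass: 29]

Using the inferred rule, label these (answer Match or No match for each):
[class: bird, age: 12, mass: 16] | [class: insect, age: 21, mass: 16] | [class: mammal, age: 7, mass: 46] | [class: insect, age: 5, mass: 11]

The rule appears to be: age ≥ 18 AND age ≤ 28.
[class: bird, age: 12, mass: 16] — age = 12, hence No match.
[class: insect, age: 21, mass: 16] — age = 21, hence Match.
[class: mammal, age: 7, mass: 46] — age = 7, hence No match.
[class: insect, age: 5, mass: 11] — age = 5, hence No match.

No match, Match, No match, No match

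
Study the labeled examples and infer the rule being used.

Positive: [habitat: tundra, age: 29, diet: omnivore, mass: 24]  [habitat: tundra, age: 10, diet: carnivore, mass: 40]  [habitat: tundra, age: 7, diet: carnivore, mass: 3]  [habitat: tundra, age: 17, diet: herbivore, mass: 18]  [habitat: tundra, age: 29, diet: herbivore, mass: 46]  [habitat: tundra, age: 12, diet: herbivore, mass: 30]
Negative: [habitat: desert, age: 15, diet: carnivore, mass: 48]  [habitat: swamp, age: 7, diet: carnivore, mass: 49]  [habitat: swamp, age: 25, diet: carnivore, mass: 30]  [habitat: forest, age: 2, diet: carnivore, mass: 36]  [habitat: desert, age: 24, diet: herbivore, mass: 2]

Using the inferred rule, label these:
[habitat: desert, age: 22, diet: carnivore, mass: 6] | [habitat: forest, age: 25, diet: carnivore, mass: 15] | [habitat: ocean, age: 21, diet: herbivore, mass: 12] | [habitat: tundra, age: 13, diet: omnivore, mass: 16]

Negative, Negative, Negative, Positive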